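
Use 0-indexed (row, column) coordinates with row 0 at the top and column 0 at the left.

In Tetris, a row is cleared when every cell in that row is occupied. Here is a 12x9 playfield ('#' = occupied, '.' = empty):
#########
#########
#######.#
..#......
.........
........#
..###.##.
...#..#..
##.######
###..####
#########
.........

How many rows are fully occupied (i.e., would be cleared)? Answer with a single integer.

Check each row:
  row 0: 0 empty cells -> FULL (clear)
  row 1: 0 empty cells -> FULL (clear)
  row 2: 1 empty cell -> not full
  row 3: 8 empty cells -> not full
  row 4: 9 empty cells -> not full
  row 5: 8 empty cells -> not full
  row 6: 4 empty cells -> not full
  row 7: 7 empty cells -> not full
  row 8: 1 empty cell -> not full
  row 9: 2 empty cells -> not full
  row 10: 0 empty cells -> FULL (clear)
  row 11: 9 empty cells -> not full
Total rows cleared: 3

Answer: 3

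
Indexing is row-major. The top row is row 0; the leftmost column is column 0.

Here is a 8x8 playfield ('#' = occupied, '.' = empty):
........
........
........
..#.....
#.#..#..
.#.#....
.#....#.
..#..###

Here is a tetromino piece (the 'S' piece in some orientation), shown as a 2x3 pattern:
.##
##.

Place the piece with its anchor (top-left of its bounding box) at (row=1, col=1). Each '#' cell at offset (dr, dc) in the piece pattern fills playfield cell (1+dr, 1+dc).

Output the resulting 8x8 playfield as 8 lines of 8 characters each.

Answer: ........
..##....
.##.....
..#.....
#.#..#..
.#.#....
.#....#.
..#..###

Derivation:
Fill (1+0,1+1) = (1,2)
Fill (1+0,1+2) = (1,3)
Fill (1+1,1+0) = (2,1)
Fill (1+1,1+1) = (2,2)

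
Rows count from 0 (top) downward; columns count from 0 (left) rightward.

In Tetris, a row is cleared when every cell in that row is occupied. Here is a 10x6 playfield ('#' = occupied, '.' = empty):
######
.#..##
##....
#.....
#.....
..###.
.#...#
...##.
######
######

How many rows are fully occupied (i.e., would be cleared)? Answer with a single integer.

Answer: 3

Derivation:
Check each row:
  row 0: 0 empty cells -> FULL (clear)
  row 1: 3 empty cells -> not full
  row 2: 4 empty cells -> not full
  row 3: 5 empty cells -> not full
  row 4: 5 empty cells -> not full
  row 5: 3 empty cells -> not full
  row 6: 4 empty cells -> not full
  row 7: 4 empty cells -> not full
  row 8: 0 empty cells -> FULL (clear)
  row 9: 0 empty cells -> FULL (clear)
Total rows cleared: 3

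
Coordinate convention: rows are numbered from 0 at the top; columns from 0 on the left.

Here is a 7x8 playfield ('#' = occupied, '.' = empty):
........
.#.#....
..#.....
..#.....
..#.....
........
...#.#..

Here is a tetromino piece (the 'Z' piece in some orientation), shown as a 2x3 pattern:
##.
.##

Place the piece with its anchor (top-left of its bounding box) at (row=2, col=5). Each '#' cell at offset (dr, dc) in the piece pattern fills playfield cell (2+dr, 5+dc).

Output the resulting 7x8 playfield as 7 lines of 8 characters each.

Answer: ........
.#.#....
..#..##.
..#...##
..#.....
........
...#.#..

Derivation:
Fill (2+0,5+0) = (2,5)
Fill (2+0,5+1) = (2,6)
Fill (2+1,5+1) = (3,6)
Fill (2+1,5+2) = (3,7)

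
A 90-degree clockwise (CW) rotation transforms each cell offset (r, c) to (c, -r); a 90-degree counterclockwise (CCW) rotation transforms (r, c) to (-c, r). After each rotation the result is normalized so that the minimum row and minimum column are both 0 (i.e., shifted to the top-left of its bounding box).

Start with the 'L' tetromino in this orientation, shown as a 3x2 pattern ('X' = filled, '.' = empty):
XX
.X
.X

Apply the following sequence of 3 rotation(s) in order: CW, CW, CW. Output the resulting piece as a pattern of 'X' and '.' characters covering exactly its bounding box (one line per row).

Start:
XX
.X
.X
After rotation 1 (CW):
..X
XXX
After rotation 2 (CW):
X.
X.
XX
After rotation 3 (CW):
XXX
X..

Answer: XXX
X..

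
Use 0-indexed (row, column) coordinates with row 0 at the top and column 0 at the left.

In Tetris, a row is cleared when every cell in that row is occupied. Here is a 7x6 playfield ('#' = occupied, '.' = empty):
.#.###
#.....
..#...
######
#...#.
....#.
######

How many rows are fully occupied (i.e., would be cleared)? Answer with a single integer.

Check each row:
  row 0: 2 empty cells -> not full
  row 1: 5 empty cells -> not full
  row 2: 5 empty cells -> not full
  row 3: 0 empty cells -> FULL (clear)
  row 4: 4 empty cells -> not full
  row 5: 5 empty cells -> not full
  row 6: 0 empty cells -> FULL (clear)
Total rows cleared: 2

Answer: 2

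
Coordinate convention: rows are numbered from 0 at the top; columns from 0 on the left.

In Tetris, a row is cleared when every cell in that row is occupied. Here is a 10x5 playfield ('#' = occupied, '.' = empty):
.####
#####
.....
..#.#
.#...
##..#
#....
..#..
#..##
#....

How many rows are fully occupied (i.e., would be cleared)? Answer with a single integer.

Check each row:
  row 0: 1 empty cell -> not full
  row 1: 0 empty cells -> FULL (clear)
  row 2: 5 empty cells -> not full
  row 3: 3 empty cells -> not full
  row 4: 4 empty cells -> not full
  row 5: 2 empty cells -> not full
  row 6: 4 empty cells -> not full
  row 7: 4 empty cells -> not full
  row 8: 2 empty cells -> not full
  row 9: 4 empty cells -> not full
Total rows cleared: 1

Answer: 1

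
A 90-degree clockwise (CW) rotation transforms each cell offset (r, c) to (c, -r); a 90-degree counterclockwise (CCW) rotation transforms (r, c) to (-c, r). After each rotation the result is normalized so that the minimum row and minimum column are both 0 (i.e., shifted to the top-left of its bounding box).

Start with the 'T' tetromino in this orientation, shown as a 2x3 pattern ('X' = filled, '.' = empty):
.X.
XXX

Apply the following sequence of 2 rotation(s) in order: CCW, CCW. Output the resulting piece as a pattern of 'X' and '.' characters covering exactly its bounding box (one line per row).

Answer: XXX
.X.

Derivation:
Start:
.X.
XXX
After rotation 1 (CCW):
.X
XX
.X
After rotation 2 (CCW):
XXX
.X.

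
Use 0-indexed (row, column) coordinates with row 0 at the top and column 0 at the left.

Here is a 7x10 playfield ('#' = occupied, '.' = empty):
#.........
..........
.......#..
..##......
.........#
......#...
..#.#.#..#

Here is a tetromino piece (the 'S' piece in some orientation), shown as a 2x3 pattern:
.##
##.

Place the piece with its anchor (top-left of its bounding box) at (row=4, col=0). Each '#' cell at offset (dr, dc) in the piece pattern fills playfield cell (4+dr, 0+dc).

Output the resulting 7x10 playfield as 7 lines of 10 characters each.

Answer: #.........
..........
.......#..
..##......
.##......#
##....#...
..#.#.#..#

Derivation:
Fill (4+0,0+1) = (4,1)
Fill (4+0,0+2) = (4,2)
Fill (4+1,0+0) = (5,0)
Fill (4+1,0+1) = (5,1)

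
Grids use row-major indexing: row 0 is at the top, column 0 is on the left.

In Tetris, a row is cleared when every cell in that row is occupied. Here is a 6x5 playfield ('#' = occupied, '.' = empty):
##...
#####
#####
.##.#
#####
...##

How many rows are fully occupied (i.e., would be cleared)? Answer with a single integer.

Answer: 3

Derivation:
Check each row:
  row 0: 3 empty cells -> not full
  row 1: 0 empty cells -> FULL (clear)
  row 2: 0 empty cells -> FULL (clear)
  row 3: 2 empty cells -> not full
  row 4: 0 empty cells -> FULL (clear)
  row 5: 3 empty cells -> not full
Total rows cleared: 3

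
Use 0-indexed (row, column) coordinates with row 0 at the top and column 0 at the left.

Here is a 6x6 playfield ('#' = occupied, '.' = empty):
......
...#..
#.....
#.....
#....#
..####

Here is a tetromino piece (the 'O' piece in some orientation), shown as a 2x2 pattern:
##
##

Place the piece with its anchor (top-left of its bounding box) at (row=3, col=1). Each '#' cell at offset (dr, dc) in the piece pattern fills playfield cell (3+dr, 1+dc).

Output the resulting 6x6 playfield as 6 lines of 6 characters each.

Fill (3+0,1+0) = (3,1)
Fill (3+0,1+1) = (3,2)
Fill (3+1,1+0) = (4,1)
Fill (3+1,1+1) = (4,2)

Answer: ......
...#..
#.....
###...
###..#
..####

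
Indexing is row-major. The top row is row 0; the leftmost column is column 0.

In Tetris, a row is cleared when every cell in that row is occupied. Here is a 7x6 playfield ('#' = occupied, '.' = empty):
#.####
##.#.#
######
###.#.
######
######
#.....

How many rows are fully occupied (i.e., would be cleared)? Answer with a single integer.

Check each row:
  row 0: 1 empty cell -> not full
  row 1: 2 empty cells -> not full
  row 2: 0 empty cells -> FULL (clear)
  row 3: 2 empty cells -> not full
  row 4: 0 empty cells -> FULL (clear)
  row 5: 0 empty cells -> FULL (clear)
  row 6: 5 empty cells -> not full
Total rows cleared: 3

Answer: 3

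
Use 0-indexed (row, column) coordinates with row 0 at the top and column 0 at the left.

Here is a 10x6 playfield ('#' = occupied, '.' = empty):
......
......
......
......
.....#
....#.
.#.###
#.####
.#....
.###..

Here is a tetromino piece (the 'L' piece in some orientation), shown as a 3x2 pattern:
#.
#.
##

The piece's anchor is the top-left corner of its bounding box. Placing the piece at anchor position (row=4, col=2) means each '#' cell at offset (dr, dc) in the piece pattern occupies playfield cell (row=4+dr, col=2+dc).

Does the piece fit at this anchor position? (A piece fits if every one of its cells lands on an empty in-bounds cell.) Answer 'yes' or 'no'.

Check each piece cell at anchor (4, 2):
  offset (0,0) -> (4,2): empty -> OK
  offset (1,0) -> (5,2): empty -> OK
  offset (2,0) -> (6,2): empty -> OK
  offset (2,1) -> (6,3): occupied ('#') -> FAIL
All cells valid: no

Answer: no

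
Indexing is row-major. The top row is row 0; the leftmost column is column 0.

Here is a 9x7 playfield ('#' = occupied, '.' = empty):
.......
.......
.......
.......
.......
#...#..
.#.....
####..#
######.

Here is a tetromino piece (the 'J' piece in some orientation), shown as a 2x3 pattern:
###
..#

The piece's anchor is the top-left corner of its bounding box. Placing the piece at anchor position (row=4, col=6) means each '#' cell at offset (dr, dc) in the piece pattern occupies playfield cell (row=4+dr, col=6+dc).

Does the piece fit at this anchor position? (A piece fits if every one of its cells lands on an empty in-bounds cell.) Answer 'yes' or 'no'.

Check each piece cell at anchor (4, 6):
  offset (0,0) -> (4,6): empty -> OK
  offset (0,1) -> (4,7): out of bounds -> FAIL
  offset (0,2) -> (4,8): out of bounds -> FAIL
  offset (1,2) -> (5,8): out of bounds -> FAIL
All cells valid: no

Answer: no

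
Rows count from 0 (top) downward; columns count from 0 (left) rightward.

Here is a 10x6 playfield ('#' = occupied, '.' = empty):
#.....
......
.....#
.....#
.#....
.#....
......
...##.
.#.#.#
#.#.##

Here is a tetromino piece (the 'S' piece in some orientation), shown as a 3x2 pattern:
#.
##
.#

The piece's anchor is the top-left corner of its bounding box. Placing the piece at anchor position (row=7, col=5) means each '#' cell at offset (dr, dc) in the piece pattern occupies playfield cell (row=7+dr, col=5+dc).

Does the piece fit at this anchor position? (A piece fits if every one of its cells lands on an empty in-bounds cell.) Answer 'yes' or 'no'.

Check each piece cell at anchor (7, 5):
  offset (0,0) -> (7,5): empty -> OK
  offset (1,0) -> (8,5): occupied ('#') -> FAIL
  offset (1,1) -> (8,6): out of bounds -> FAIL
  offset (2,1) -> (9,6): out of bounds -> FAIL
All cells valid: no

Answer: no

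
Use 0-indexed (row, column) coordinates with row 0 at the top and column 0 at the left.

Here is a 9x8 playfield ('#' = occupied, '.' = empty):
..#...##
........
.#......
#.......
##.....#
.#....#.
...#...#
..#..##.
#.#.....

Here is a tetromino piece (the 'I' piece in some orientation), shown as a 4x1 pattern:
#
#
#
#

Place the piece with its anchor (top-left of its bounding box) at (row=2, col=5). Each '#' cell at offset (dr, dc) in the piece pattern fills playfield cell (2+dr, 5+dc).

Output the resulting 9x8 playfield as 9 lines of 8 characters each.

Fill (2+0,5+0) = (2,5)
Fill (2+1,5+0) = (3,5)
Fill (2+2,5+0) = (4,5)
Fill (2+3,5+0) = (5,5)

Answer: ..#...##
........
.#...#..
#....#..
##...#.#
.#...##.
...#...#
..#..##.
#.#.....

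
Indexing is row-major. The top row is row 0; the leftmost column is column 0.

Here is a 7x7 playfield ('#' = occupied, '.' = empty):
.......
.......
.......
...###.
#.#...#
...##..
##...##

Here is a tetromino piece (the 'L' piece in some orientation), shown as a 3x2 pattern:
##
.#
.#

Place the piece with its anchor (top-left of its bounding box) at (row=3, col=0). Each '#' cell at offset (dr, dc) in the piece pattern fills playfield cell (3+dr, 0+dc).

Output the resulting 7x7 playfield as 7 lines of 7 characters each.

Fill (3+0,0+0) = (3,0)
Fill (3+0,0+1) = (3,1)
Fill (3+1,0+1) = (4,1)
Fill (3+2,0+1) = (5,1)

Answer: .......
.......
.......
##.###.
###...#
.#.##..
##...##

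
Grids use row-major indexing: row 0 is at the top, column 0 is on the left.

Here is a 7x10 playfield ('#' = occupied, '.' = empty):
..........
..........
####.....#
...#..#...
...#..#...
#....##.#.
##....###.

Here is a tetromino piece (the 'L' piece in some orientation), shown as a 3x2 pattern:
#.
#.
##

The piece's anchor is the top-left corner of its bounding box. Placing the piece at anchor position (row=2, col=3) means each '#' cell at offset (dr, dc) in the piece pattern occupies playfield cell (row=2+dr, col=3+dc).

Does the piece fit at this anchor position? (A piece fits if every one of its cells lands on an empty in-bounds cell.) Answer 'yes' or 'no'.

Answer: no

Derivation:
Check each piece cell at anchor (2, 3):
  offset (0,0) -> (2,3): occupied ('#') -> FAIL
  offset (1,0) -> (3,3): occupied ('#') -> FAIL
  offset (2,0) -> (4,3): occupied ('#') -> FAIL
  offset (2,1) -> (4,4): empty -> OK
All cells valid: no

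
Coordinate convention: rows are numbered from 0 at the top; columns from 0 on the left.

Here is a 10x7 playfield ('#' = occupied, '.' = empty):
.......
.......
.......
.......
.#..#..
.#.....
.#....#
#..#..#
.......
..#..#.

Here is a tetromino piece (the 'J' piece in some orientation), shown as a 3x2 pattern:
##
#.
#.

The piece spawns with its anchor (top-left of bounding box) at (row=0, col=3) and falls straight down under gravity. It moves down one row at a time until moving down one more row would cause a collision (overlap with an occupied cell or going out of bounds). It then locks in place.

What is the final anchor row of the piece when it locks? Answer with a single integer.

Answer: 3

Derivation:
Spawn at (row=0, col=3). Try each row:
  row 0: fits
  row 1: fits
  row 2: fits
  row 3: fits
  row 4: blocked -> lock at row 3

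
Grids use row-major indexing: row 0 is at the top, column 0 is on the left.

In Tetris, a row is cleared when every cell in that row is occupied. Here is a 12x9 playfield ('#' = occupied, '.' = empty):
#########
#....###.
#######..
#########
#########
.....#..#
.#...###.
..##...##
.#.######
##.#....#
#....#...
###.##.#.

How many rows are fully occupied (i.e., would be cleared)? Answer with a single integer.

Check each row:
  row 0: 0 empty cells -> FULL (clear)
  row 1: 5 empty cells -> not full
  row 2: 2 empty cells -> not full
  row 3: 0 empty cells -> FULL (clear)
  row 4: 0 empty cells -> FULL (clear)
  row 5: 7 empty cells -> not full
  row 6: 5 empty cells -> not full
  row 7: 5 empty cells -> not full
  row 8: 2 empty cells -> not full
  row 9: 5 empty cells -> not full
  row 10: 7 empty cells -> not full
  row 11: 3 empty cells -> not full
Total rows cleared: 3

Answer: 3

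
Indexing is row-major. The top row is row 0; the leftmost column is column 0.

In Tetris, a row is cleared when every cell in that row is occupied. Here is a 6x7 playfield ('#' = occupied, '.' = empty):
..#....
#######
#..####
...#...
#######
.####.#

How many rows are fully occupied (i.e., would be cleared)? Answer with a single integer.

Check each row:
  row 0: 6 empty cells -> not full
  row 1: 0 empty cells -> FULL (clear)
  row 2: 2 empty cells -> not full
  row 3: 6 empty cells -> not full
  row 4: 0 empty cells -> FULL (clear)
  row 5: 2 empty cells -> not full
Total rows cleared: 2

Answer: 2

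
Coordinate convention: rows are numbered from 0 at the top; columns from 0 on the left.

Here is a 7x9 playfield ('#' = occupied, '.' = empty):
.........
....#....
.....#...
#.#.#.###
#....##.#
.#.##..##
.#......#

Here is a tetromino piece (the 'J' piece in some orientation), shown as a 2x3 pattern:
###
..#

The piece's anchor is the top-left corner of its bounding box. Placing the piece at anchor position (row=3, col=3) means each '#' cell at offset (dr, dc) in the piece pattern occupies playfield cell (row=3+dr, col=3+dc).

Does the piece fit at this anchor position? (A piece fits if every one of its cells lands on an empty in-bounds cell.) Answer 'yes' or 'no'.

Answer: no

Derivation:
Check each piece cell at anchor (3, 3):
  offset (0,0) -> (3,3): empty -> OK
  offset (0,1) -> (3,4): occupied ('#') -> FAIL
  offset (0,2) -> (3,5): empty -> OK
  offset (1,2) -> (4,5): occupied ('#') -> FAIL
All cells valid: no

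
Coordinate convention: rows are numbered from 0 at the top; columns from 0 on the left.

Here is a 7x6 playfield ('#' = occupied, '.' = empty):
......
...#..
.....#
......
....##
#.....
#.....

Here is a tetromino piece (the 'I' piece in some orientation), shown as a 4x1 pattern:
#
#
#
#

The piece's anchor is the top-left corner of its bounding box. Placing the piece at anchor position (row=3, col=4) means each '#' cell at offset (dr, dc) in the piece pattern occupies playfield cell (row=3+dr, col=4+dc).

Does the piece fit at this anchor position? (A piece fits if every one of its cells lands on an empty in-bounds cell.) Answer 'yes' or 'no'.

Check each piece cell at anchor (3, 4):
  offset (0,0) -> (3,4): empty -> OK
  offset (1,0) -> (4,4): occupied ('#') -> FAIL
  offset (2,0) -> (5,4): empty -> OK
  offset (3,0) -> (6,4): empty -> OK
All cells valid: no

Answer: no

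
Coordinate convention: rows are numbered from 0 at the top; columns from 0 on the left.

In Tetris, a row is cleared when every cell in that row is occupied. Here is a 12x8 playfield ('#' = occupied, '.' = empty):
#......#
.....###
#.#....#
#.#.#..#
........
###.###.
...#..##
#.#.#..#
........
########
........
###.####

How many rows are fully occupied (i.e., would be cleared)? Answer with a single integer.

Check each row:
  row 0: 6 empty cells -> not full
  row 1: 5 empty cells -> not full
  row 2: 5 empty cells -> not full
  row 3: 4 empty cells -> not full
  row 4: 8 empty cells -> not full
  row 5: 2 empty cells -> not full
  row 6: 5 empty cells -> not full
  row 7: 4 empty cells -> not full
  row 8: 8 empty cells -> not full
  row 9: 0 empty cells -> FULL (clear)
  row 10: 8 empty cells -> not full
  row 11: 1 empty cell -> not full
Total rows cleared: 1

Answer: 1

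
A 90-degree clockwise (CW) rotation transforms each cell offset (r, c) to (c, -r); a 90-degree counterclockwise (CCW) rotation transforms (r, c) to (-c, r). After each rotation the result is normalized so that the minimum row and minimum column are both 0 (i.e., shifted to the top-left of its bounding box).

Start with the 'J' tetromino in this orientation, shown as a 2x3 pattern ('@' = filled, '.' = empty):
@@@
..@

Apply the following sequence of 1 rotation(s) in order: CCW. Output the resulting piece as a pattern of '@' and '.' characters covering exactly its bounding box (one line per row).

Start:
@@@
..@
After rotation 1 (CCW):
@@
@.
@.

Answer: @@
@.
@.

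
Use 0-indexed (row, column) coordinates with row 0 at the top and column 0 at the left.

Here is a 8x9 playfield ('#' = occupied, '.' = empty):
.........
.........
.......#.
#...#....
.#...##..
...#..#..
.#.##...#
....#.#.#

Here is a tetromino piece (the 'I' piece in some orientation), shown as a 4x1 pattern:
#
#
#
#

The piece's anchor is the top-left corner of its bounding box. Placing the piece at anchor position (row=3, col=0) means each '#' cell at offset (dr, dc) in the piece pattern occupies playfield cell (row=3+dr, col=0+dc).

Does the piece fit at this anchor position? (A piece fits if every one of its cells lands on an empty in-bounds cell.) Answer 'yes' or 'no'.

Answer: no

Derivation:
Check each piece cell at anchor (3, 0):
  offset (0,0) -> (3,0): occupied ('#') -> FAIL
  offset (1,0) -> (4,0): empty -> OK
  offset (2,0) -> (5,0): empty -> OK
  offset (3,0) -> (6,0): empty -> OK
All cells valid: no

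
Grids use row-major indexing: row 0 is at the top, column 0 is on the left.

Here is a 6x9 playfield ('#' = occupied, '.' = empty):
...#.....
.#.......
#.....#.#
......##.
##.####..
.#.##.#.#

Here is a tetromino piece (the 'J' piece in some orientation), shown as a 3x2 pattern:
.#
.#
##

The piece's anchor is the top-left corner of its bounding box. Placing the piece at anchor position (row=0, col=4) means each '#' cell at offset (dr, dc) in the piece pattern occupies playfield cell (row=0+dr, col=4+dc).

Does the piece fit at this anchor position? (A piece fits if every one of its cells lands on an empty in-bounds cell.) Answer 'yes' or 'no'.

Answer: yes

Derivation:
Check each piece cell at anchor (0, 4):
  offset (0,1) -> (0,5): empty -> OK
  offset (1,1) -> (1,5): empty -> OK
  offset (2,0) -> (2,4): empty -> OK
  offset (2,1) -> (2,5): empty -> OK
All cells valid: yes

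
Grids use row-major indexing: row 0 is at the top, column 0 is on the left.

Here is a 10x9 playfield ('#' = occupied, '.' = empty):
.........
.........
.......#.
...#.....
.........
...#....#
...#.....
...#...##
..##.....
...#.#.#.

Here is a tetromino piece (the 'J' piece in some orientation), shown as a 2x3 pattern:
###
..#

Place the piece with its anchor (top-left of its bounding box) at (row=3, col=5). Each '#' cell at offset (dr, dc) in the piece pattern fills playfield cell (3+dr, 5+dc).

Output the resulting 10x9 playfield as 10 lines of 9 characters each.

Fill (3+0,5+0) = (3,5)
Fill (3+0,5+1) = (3,6)
Fill (3+0,5+2) = (3,7)
Fill (3+1,5+2) = (4,7)

Answer: .........
.........
.......#.
...#.###.
.......#.
...#....#
...#.....
...#...##
..##.....
...#.#.#.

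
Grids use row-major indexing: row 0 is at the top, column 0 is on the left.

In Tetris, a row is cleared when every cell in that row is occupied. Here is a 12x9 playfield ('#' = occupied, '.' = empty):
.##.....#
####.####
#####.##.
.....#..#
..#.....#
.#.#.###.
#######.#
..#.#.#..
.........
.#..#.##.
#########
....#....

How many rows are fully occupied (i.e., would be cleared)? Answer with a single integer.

Answer: 1

Derivation:
Check each row:
  row 0: 6 empty cells -> not full
  row 1: 1 empty cell -> not full
  row 2: 2 empty cells -> not full
  row 3: 7 empty cells -> not full
  row 4: 7 empty cells -> not full
  row 5: 4 empty cells -> not full
  row 6: 1 empty cell -> not full
  row 7: 6 empty cells -> not full
  row 8: 9 empty cells -> not full
  row 9: 5 empty cells -> not full
  row 10: 0 empty cells -> FULL (clear)
  row 11: 8 empty cells -> not full
Total rows cleared: 1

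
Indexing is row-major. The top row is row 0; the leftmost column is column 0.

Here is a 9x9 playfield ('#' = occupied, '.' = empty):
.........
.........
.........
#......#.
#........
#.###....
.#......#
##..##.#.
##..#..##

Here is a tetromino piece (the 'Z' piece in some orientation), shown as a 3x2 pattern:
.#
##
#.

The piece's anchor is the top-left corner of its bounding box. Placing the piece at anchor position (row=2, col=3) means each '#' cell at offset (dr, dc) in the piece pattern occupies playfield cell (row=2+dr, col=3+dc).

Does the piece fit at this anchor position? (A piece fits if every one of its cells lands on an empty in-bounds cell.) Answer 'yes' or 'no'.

Check each piece cell at anchor (2, 3):
  offset (0,1) -> (2,4): empty -> OK
  offset (1,0) -> (3,3): empty -> OK
  offset (1,1) -> (3,4): empty -> OK
  offset (2,0) -> (4,3): empty -> OK
All cells valid: yes

Answer: yes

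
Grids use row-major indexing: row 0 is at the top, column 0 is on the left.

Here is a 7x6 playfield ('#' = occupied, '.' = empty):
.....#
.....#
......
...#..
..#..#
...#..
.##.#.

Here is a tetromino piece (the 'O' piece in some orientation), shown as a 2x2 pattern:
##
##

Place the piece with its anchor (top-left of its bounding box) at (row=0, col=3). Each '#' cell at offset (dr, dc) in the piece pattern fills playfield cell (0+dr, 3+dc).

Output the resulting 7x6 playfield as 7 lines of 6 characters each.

Answer: ...###
...###
......
...#..
..#..#
...#..
.##.#.

Derivation:
Fill (0+0,3+0) = (0,3)
Fill (0+0,3+1) = (0,4)
Fill (0+1,3+0) = (1,3)
Fill (0+1,3+1) = (1,4)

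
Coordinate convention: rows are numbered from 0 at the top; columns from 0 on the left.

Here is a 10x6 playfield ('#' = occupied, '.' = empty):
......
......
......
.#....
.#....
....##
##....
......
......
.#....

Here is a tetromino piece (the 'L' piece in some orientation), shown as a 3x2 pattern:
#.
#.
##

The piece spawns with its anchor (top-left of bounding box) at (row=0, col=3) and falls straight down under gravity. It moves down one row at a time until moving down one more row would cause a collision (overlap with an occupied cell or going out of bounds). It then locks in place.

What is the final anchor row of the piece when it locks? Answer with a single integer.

Answer: 2

Derivation:
Spawn at (row=0, col=3). Try each row:
  row 0: fits
  row 1: fits
  row 2: fits
  row 3: blocked -> lock at row 2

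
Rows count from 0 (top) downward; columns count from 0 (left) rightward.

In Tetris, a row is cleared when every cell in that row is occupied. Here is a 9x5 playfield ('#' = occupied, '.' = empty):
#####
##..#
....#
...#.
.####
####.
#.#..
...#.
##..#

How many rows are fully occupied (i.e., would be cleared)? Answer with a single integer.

Check each row:
  row 0: 0 empty cells -> FULL (clear)
  row 1: 2 empty cells -> not full
  row 2: 4 empty cells -> not full
  row 3: 4 empty cells -> not full
  row 4: 1 empty cell -> not full
  row 5: 1 empty cell -> not full
  row 6: 3 empty cells -> not full
  row 7: 4 empty cells -> not full
  row 8: 2 empty cells -> not full
Total rows cleared: 1

Answer: 1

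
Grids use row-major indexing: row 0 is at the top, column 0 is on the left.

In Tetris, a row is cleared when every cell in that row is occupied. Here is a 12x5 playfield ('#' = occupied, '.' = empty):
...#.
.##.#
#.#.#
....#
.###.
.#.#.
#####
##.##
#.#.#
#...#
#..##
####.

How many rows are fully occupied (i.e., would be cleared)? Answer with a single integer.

Answer: 1

Derivation:
Check each row:
  row 0: 4 empty cells -> not full
  row 1: 2 empty cells -> not full
  row 2: 2 empty cells -> not full
  row 3: 4 empty cells -> not full
  row 4: 2 empty cells -> not full
  row 5: 3 empty cells -> not full
  row 6: 0 empty cells -> FULL (clear)
  row 7: 1 empty cell -> not full
  row 8: 2 empty cells -> not full
  row 9: 3 empty cells -> not full
  row 10: 2 empty cells -> not full
  row 11: 1 empty cell -> not full
Total rows cleared: 1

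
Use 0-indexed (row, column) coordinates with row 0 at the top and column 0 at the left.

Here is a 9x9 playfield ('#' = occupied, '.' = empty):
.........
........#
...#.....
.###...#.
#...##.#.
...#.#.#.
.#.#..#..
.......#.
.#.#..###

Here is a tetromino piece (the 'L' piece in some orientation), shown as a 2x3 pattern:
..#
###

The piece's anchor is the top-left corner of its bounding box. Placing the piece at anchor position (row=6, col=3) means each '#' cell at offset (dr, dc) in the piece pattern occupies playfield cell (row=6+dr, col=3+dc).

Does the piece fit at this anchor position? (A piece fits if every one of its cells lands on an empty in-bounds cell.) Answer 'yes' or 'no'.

Check each piece cell at anchor (6, 3):
  offset (0,2) -> (6,5): empty -> OK
  offset (1,0) -> (7,3): empty -> OK
  offset (1,1) -> (7,4): empty -> OK
  offset (1,2) -> (7,5): empty -> OK
All cells valid: yes

Answer: yes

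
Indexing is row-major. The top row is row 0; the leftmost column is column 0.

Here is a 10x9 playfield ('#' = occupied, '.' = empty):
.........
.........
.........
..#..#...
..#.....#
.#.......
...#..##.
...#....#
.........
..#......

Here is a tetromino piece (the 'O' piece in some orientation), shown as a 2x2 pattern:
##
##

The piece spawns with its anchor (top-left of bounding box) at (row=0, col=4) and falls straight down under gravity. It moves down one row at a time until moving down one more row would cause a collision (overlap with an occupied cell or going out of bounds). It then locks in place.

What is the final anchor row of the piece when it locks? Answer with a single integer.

Answer: 1

Derivation:
Spawn at (row=0, col=4). Try each row:
  row 0: fits
  row 1: fits
  row 2: blocked -> lock at row 1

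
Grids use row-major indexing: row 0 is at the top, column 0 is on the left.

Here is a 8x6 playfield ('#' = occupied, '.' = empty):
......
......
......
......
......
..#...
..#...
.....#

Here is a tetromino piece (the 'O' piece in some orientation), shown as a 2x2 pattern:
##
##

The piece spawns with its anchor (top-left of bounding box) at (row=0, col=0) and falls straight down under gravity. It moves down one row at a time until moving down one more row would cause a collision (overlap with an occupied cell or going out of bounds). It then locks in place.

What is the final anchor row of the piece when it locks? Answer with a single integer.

Answer: 6

Derivation:
Spawn at (row=0, col=0). Try each row:
  row 0: fits
  row 1: fits
  row 2: fits
  row 3: fits
  row 4: fits
  row 5: fits
  row 6: fits
  row 7: blocked -> lock at row 6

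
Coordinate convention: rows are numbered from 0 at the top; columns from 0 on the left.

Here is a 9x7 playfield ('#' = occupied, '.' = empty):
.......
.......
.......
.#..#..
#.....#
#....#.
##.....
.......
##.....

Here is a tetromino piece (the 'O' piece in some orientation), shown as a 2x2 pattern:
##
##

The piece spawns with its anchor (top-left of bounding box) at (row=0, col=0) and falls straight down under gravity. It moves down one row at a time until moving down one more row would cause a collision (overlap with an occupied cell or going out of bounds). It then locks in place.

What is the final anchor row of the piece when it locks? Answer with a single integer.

Answer: 1

Derivation:
Spawn at (row=0, col=0). Try each row:
  row 0: fits
  row 1: fits
  row 2: blocked -> lock at row 1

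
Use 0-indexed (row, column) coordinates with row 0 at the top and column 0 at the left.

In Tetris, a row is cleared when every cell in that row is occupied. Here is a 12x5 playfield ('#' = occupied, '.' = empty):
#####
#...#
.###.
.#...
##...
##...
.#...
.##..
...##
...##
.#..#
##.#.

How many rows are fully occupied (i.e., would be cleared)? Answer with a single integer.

Answer: 1

Derivation:
Check each row:
  row 0: 0 empty cells -> FULL (clear)
  row 1: 3 empty cells -> not full
  row 2: 2 empty cells -> not full
  row 3: 4 empty cells -> not full
  row 4: 3 empty cells -> not full
  row 5: 3 empty cells -> not full
  row 6: 4 empty cells -> not full
  row 7: 3 empty cells -> not full
  row 8: 3 empty cells -> not full
  row 9: 3 empty cells -> not full
  row 10: 3 empty cells -> not full
  row 11: 2 empty cells -> not full
Total rows cleared: 1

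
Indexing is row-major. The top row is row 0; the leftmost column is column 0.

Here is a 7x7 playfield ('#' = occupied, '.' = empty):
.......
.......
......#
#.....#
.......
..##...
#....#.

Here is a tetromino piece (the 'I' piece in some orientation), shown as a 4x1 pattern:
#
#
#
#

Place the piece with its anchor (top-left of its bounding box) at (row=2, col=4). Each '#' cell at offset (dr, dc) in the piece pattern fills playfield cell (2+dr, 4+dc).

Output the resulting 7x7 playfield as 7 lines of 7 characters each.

Answer: .......
.......
....#.#
#...#.#
....#..
..###..
#....#.

Derivation:
Fill (2+0,4+0) = (2,4)
Fill (2+1,4+0) = (3,4)
Fill (2+2,4+0) = (4,4)
Fill (2+3,4+0) = (5,4)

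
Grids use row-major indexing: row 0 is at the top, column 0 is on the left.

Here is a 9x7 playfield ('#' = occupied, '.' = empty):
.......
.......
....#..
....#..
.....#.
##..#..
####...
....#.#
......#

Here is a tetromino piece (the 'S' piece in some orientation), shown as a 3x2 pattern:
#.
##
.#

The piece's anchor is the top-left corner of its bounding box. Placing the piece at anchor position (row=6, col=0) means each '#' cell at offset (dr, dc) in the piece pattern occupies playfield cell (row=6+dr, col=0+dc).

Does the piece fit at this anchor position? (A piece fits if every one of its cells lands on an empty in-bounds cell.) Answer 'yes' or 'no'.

Answer: no

Derivation:
Check each piece cell at anchor (6, 0):
  offset (0,0) -> (6,0): occupied ('#') -> FAIL
  offset (1,0) -> (7,0): empty -> OK
  offset (1,1) -> (7,1): empty -> OK
  offset (2,1) -> (8,1): empty -> OK
All cells valid: no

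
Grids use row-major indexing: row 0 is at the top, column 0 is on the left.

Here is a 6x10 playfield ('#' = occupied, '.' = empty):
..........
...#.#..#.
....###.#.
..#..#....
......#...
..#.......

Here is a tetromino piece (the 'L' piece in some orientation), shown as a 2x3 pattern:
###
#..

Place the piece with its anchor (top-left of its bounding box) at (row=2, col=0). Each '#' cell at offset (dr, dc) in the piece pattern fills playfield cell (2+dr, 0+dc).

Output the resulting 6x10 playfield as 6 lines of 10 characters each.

Answer: ..........
...#.#..#.
###.###.#.
#.#..#....
......#...
..#.......

Derivation:
Fill (2+0,0+0) = (2,0)
Fill (2+0,0+1) = (2,1)
Fill (2+0,0+2) = (2,2)
Fill (2+1,0+0) = (3,0)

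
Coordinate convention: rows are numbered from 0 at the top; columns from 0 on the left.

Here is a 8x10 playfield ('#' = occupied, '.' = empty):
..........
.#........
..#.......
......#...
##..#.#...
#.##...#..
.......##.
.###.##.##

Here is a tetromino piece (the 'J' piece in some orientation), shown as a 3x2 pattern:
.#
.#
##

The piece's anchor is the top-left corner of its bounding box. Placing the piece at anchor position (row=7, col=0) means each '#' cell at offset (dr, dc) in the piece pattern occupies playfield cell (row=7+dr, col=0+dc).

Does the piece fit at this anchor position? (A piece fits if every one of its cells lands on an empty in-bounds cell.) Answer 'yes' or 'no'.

Check each piece cell at anchor (7, 0):
  offset (0,1) -> (7,1): occupied ('#') -> FAIL
  offset (1,1) -> (8,1): out of bounds -> FAIL
  offset (2,0) -> (9,0): out of bounds -> FAIL
  offset (2,1) -> (9,1): out of bounds -> FAIL
All cells valid: no

Answer: no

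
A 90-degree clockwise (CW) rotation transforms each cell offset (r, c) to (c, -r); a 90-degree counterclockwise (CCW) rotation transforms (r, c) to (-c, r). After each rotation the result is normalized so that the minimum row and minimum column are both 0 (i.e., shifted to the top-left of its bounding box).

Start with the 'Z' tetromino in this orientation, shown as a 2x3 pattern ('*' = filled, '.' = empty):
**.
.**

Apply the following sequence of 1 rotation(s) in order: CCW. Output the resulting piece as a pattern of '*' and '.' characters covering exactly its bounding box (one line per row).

Answer: .*
**
*.

Derivation:
Start:
**.
.**
After rotation 1 (CCW):
.*
**
*.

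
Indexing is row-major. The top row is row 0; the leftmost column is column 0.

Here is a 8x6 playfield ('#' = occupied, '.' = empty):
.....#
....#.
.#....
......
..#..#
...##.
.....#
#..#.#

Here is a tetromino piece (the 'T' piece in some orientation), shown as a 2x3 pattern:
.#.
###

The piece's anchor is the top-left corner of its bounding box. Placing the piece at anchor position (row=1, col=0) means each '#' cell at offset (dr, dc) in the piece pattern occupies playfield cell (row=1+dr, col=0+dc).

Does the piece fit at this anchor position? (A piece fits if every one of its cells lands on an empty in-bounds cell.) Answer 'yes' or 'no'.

Check each piece cell at anchor (1, 0):
  offset (0,1) -> (1,1): empty -> OK
  offset (1,0) -> (2,0): empty -> OK
  offset (1,1) -> (2,1): occupied ('#') -> FAIL
  offset (1,2) -> (2,2): empty -> OK
All cells valid: no

Answer: no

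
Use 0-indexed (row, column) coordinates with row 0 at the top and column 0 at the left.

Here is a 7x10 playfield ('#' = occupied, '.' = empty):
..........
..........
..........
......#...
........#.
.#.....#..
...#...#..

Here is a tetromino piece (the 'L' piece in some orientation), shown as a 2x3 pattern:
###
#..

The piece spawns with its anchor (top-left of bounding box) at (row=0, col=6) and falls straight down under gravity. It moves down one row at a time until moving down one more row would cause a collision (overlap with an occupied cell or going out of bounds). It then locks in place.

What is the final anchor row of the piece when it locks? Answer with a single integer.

Spawn at (row=0, col=6). Try each row:
  row 0: fits
  row 1: fits
  row 2: blocked -> lock at row 1

Answer: 1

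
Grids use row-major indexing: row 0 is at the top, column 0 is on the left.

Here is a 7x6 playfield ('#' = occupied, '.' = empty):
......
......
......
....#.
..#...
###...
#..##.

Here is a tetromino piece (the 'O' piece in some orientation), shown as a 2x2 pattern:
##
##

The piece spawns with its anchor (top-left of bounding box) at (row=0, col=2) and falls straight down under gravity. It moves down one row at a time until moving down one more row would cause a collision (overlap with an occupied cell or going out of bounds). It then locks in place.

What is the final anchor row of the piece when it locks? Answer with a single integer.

Answer: 2

Derivation:
Spawn at (row=0, col=2). Try each row:
  row 0: fits
  row 1: fits
  row 2: fits
  row 3: blocked -> lock at row 2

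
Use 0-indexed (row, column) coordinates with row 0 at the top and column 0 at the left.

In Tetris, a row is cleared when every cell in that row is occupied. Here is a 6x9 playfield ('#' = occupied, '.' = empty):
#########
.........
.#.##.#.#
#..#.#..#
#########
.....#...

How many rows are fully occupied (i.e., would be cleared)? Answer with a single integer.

Check each row:
  row 0: 0 empty cells -> FULL (clear)
  row 1: 9 empty cells -> not full
  row 2: 4 empty cells -> not full
  row 3: 5 empty cells -> not full
  row 4: 0 empty cells -> FULL (clear)
  row 5: 8 empty cells -> not full
Total rows cleared: 2

Answer: 2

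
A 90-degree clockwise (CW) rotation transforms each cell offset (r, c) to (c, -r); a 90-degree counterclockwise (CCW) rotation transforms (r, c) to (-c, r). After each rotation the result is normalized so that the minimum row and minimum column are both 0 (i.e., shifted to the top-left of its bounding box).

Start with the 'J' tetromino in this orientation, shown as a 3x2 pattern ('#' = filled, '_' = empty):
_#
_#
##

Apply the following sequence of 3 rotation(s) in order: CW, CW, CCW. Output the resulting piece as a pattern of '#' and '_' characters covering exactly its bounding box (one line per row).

Answer: #__
###

Derivation:
Start:
_#
_#
##
After rotation 1 (CW):
#__
###
After rotation 2 (CW):
##
#_
#_
After rotation 3 (CCW):
#__
###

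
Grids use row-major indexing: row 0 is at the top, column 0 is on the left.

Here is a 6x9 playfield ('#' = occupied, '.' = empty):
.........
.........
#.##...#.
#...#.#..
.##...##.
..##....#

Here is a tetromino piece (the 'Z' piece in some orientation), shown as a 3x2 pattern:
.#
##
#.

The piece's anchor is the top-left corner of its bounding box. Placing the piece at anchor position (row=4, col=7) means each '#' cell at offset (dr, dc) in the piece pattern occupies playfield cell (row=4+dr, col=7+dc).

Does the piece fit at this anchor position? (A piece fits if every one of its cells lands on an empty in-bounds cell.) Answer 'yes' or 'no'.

Answer: no

Derivation:
Check each piece cell at anchor (4, 7):
  offset (0,1) -> (4,8): empty -> OK
  offset (1,0) -> (5,7): empty -> OK
  offset (1,1) -> (5,8): occupied ('#') -> FAIL
  offset (2,0) -> (6,7): out of bounds -> FAIL
All cells valid: no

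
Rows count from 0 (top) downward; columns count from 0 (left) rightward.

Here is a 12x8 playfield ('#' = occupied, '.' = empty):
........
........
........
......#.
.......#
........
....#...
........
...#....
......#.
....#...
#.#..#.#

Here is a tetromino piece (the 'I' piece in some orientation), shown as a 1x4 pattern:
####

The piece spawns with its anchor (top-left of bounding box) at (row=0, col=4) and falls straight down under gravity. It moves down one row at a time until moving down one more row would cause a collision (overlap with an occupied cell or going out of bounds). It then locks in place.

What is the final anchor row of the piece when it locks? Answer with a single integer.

Answer: 2

Derivation:
Spawn at (row=0, col=4). Try each row:
  row 0: fits
  row 1: fits
  row 2: fits
  row 3: blocked -> lock at row 2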